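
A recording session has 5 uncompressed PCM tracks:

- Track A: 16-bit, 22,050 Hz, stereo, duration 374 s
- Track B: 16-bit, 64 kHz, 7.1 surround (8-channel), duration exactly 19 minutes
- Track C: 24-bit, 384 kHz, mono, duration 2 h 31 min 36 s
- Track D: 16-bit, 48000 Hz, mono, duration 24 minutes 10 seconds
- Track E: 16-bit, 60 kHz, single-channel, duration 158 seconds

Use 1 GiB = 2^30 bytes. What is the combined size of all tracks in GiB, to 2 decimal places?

Track A: 22,050 × 374 × 2 × 2 = 32,986,800 bytes.
Track B: exactly 19 minutes = 1,140 s; 64,000 × 1,140 × 2 × 8 = 1,167,360,000 bytes.
Track C: 2 h 31 min 36 s = 9,096 s; 384,000 × 9,096 × 3 × 1 = 10,478,592,000 bytes.
Track D: 24 minutes 10 seconds = 1,450 s; 48,000 × 1,450 × 2 × 1 = 139,200,000 bytes.
Track E: 60,000 × 158 × 2 × 1 = 18,960,000 bytes.
Total = 11,837,098,800 bytes = 11.02 GiB.

11.02 GiB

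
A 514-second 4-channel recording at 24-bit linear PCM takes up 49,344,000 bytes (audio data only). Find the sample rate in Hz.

8,000 Hz

Bytes = sample_rate × seconds × bytes_per_sample × channels.
sample_rate = 49,344,000 / (514 × 3 × 4) = 49,344,000 / 6,168 = 8,000 Hz.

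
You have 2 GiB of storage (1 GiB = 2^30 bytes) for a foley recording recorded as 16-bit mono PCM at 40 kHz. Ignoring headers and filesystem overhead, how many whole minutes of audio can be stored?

Uncompressed byte rate = 40,000 × 2 × 1 = 80,000 bytes/s.
Capacity = 2 × 1,073,741,824 = 2,147,483,648 bytes.
2,147,483,648 / 80,000 ≈ 26843.55 s → 447 minutes.

447 minutes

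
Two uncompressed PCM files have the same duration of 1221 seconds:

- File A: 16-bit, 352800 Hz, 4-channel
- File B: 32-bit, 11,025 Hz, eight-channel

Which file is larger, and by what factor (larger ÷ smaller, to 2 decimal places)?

File A, by a factor of 8.00

File A: 352,800 × 2 × 4 = 2,822,400 bytes/s.
File B: 11,025 × 4 × 8 = 352,800 bytes/s.
File A is larger; ratio = 3,446,150,400 / 430,768,800 = 8.00.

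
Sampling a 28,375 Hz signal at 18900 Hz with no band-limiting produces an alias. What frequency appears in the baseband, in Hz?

9,425 Hz

Nyquist = 18,900/2 = 9,450 Hz; 28,375 Hz exceeds it.
Alias = |28,375 − 2×18,900| = |28,375 − 37,800| = 9,425 Hz.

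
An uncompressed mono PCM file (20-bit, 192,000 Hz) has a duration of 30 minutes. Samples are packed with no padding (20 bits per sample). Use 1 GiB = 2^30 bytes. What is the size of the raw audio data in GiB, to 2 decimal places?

0.80 GiB

Duration = 30 minutes = 1,800 s.
Bits = 192,000 × 1,800 × 20 × 1 = 6,912,000,000 bits = 864,000,000 bytes.
864,000,000 / 1,073,741,824 = 0.80 GiB.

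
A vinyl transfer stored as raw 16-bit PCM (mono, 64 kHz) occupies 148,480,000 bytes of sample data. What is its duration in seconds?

1,160 seconds

Byte rate = 64,000 × 2 × 1 = 128,000 bytes/s.
Duration = 148,480,000 / 128,000 = 1,160 s.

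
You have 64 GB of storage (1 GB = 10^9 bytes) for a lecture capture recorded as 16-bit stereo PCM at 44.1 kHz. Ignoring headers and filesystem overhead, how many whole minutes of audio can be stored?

Uncompressed byte rate = 44,100 × 2 × 2 = 176,400 bytes/s.
Capacity = 64 × 1,000,000,000 = 64,000,000,000 bytes.
64,000,000,000 / 176,400 ≈ 362811.79 s → 6,046 minutes.

6,046 minutes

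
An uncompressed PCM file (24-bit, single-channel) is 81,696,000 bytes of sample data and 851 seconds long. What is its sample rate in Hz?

Bytes = sample_rate × seconds × bytes_per_sample × channels.
sample_rate = 81,696,000 / (851 × 3 × 1) = 81,696,000 / 2,553 = 32,000 Hz.

32,000 Hz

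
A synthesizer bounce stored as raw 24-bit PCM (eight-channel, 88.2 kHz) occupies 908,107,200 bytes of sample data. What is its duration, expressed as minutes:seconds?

7:09

Byte rate = 88,200 × 3 × 8 = 2,116,800 bytes/s.
Duration = 908,107,200 / 2,116,800 = 429 s.
429 s = 7:09.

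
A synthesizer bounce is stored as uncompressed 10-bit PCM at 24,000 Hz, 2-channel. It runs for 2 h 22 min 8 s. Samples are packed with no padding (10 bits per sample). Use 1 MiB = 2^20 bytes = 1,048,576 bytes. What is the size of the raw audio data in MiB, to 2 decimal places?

487.98 MiB

Duration = 2 h 22 min 8 s = 8,528 s.
Bits = 24,000 × 8,528 × 10 × 2 = 4,093,440,000 bits = 511,680,000 bytes.
511,680,000 / 1,048,576 = 487.98 MiB.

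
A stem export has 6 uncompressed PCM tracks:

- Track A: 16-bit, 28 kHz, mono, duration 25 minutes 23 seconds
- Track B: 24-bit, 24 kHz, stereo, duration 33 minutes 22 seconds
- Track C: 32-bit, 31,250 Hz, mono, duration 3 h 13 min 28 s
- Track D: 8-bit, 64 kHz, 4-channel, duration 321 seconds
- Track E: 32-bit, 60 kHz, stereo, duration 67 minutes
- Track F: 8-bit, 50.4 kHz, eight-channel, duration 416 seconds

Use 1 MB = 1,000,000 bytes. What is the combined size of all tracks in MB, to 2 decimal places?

Track A: 25 minutes 23 seconds = 1,523 s; 28,000 × 1,523 × 2 × 1 = 85,288,000 bytes.
Track B: 33 minutes 22 seconds = 2,002 s; 24,000 × 2,002 × 3 × 2 = 288,288,000 bytes.
Track C: 3 h 13 min 28 s = 11,608 s; 31,250 × 11,608 × 4 × 1 = 1,451,000,000 bytes.
Track D: 64,000 × 321 × 1 × 4 = 82,176,000 bytes.
Track E: 67 minutes = 4,020 s; 60,000 × 4,020 × 4 × 2 = 1,929,600,000 bytes.
Track F: 50,400 × 416 × 1 × 8 = 167,731,200 bytes.
Total = 4,004,083,200 bytes = 4004.08 MB.

4004.08 MB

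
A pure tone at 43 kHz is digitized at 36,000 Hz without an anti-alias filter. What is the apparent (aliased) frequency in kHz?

Nyquist = 36,000/2 = 18,000 Hz; 43,000 Hz exceeds it.
Alias = |43,000 − 1×36,000| = |43,000 − 36,000| = 7,000 Hz = 7 kHz.

7 kHz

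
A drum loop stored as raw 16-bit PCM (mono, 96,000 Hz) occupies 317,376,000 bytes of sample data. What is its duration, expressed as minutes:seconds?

Byte rate = 96,000 × 2 × 1 = 192,000 bytes/s.
Duration = 317,376,000 / 192,000 = 1,653 s.
1,653 s = 27:33.

27:33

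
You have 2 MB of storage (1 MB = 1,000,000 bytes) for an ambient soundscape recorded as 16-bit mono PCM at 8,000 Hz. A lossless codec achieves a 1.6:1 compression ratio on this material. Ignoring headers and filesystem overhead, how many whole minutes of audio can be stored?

3 minutes

Uncompressed byte rate = 8,000 × 2 × 1 = 16,000 bytes/s.
After 1.6:1 compression, effective rate ≈ 10000 bytes/s.
Capacity = 2 × 1,000,000 = 2,000,000 bytes.
2,000,000 / effective rate ≈ 200 s → 3 minutes.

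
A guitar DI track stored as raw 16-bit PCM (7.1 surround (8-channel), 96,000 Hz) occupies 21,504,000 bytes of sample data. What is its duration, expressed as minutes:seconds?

0:14

Byte rate = 96,000 × 2 × 8 = 1,536,000 bytes/s.
Duration = 21,504,000 / 1,536,000 = 14 s.
14 s = 0:14.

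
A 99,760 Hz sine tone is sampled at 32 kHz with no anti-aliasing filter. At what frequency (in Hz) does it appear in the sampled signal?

Nyquist = 32,000/2 = 16,000 Hz; 99,760 Hz exceeds it.
Alias = |99,760 − 3×32,000| = |99,760 − 96,000| = 3,760 Hz.

3,760 Hz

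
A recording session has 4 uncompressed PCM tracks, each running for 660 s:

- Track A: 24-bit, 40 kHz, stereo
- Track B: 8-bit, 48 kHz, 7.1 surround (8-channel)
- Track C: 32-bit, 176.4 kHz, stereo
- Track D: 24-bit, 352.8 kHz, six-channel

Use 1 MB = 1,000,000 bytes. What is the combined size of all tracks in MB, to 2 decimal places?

5534.50 MB

Track A: 40,000 × 660 × 3 × 2 = 158,400,000 bytes.
Track B: 48,000 × 660 × 1 × 8 = 253,440,000 bytes.
Track C: 176,400 × 660 × 4 × 2 = 931,392,000 bytes.
Track D: 352,800 × 660 × 3 × 6 = 4,191,264,000 bytes.
Total = 5,534,496,000 bytes = 5534.50 MB.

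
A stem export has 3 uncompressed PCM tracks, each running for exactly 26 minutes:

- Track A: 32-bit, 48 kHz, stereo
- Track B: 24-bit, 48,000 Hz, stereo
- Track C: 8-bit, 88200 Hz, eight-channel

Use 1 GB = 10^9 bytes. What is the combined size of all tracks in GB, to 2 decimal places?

2.15 GB

exactly 26 minutes = 1,560 s.
Track A: 48,000 × 1,560 × 4 × 2 = 599,040,000 bytes.
Track B: 48,000 × 1,560 × 3 × 2 = 449,280,000 bytes.
Track C: 88,200 × 1,560 × 1 × 8 = 1,100,736,000 bytes.
Total = 2,149,056,000 bytes = 2.15 GB.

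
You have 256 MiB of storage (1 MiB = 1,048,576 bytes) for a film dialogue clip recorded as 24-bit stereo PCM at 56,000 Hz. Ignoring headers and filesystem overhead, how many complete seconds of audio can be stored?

Uncompressed byte rate = 56,000 × 3 × 2 = 336,000 bytes/s.
Capacity = 256 × 1,048,576 = 268,435,456 bytes.
268,435,456 / 336,000 ≈ 798.92 s → 798 seconds.

798 seconds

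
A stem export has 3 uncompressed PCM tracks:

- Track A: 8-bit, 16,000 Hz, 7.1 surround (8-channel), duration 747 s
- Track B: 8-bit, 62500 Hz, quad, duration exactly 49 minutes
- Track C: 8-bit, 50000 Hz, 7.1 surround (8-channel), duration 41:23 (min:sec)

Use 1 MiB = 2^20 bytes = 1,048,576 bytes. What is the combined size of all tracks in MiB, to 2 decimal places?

1739.33 MiB

Track A: 16,000 × 747 × 1 × 8 = 95,616,000 bytes.
Track B: exactly 49 minutes = 2,940 s; 62,500 × 2,940 × 1 × 4 = 735,000,000 bytes.
Track C: 41:23 (min:sec) = 2,483 s; 50,000 × 2,483 × 1 × 8 = 993,200,000 bytes.
Total = 1,823,816,000 bytes = 1739.33 MiB.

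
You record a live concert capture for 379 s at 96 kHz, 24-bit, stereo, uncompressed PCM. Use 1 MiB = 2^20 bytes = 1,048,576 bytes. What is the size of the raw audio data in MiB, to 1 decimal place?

208.2 MiB

Bytes = 96,000 samples/s × 379 s × 3 bytes/sample × 2 ch = 218,304,000 bytes.
218,304,000 / 1,048,576 = 208.2 MiB.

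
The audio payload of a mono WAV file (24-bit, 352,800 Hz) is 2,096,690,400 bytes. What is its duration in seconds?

1,981 seconds

Byte rate = 352,800 × 3 × 1 = 1,058,400 bytes/s.
Duration = 2,096,690,400 / 1,058,400 = 1,981 s.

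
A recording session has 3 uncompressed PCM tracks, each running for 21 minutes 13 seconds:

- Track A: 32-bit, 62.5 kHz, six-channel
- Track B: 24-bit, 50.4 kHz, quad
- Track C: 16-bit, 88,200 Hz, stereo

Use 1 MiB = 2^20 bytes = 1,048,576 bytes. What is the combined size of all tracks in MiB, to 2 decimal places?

21 minutes 13 seconds = 1,273 s.
Track A: 62,500 × 1,273 × 4 × 6 = 1,909,500,000 bytes.
Track B: 50,400 × 1,273 × 3 × 4 = 769,910,400 bytes.
Track C: 88,200 × 1,273 × 2 × 2 = 449,114,400 bytes.
Total = 3,128,524,800 bytes = 2983.59 MiB.

2983.59 MiB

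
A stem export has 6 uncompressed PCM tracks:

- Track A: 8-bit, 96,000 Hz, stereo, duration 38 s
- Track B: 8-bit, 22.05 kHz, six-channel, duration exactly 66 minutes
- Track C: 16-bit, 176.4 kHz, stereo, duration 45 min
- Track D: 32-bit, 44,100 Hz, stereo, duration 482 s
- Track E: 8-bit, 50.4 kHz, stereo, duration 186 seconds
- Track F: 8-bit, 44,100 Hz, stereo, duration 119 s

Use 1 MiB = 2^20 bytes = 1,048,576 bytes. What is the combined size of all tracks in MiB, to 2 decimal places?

2513.52 MiB

Track A: 96,000 × 38 × 1 × 2 = 7,296,000 bytes.
Track B: exactly 66 minutes = 3,960 s; 22,050 × 3,960 × 1 × 6 = 523,908,000 bytes.
Track C: 45 min = 2,700 s; 176,400 × 2,700 × 2 × 2 = 1,905,120,000 bytes.
Track D: 44,100 × 482 × 4 × 2 = 170,049,600 bytes.
Track E: 50,400 × 186 × 1 × 2 = 18,748,800 bytes.
Track F: 44,100 × 119 × 1 × 2 = 10,495,800 bytes.
Total = 2,635,618,200 bytes = 2513.52 MiB.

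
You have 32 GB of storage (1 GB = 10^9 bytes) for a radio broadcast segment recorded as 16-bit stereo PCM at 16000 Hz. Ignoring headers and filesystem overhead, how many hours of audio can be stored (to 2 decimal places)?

138.89 hours

Uncompressed byte rate = 16,000 × 2 × 2 = 64,000 bytes/s.
Capacity = 32 × 1,000,000,000 = 32,000,000,000 bytes.
32,000,000,000 / 64,000 ≈ 500000 s → 138.89 hours.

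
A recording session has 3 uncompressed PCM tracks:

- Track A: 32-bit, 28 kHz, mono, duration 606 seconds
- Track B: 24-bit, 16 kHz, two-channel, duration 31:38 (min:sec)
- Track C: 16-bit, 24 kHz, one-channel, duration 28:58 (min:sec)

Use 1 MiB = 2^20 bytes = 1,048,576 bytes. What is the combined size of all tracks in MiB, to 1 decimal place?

318.1 MiB

Track A: 28,000 × 606 × 4 × 1 = 67,872,000 bytes.
Track B: 31:38 (min:sec) = 1,898 s; 16,000 × 1,898 × 3 × 2 = 182,208,000 bytes.
Track C: 28:58 (min:sec) = 1,738 s; 24,000 × 1,738 × 2 × 1 = 83,424,000 bytes.
Total = 333,504,000 bytes = 318.1 MiB.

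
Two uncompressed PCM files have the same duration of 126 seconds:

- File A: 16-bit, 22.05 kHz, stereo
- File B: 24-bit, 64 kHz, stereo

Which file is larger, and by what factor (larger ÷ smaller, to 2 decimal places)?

File B, by a factor of 4.35

File A: 22,050 × 2 × 2 = 88,200 bytes/s.
File B: 64,000 × 3 × 2 = 384,000 bytes/s.
File B is larger; ratio = 48,384,000 / 11,113,200 = 4.35.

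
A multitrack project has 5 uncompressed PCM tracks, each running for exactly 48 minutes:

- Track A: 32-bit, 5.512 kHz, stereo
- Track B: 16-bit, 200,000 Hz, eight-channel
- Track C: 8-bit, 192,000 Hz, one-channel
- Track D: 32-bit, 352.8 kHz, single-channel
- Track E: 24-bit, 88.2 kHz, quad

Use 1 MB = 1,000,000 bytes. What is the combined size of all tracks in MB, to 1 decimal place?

exactly 48 minutes = 2,880 s.
Track A: 5,512 × 2,880 × 4 × 2 = 126,996,480 bytes.
Track B: 200,000 × 2,880 × 2 × 8 = 9,216,000,000 bytes.
Track C: 192,000 × 2,880 × 1 × 1 = 552,960,000 bytes.
Track D: 352,800 × 2,880 × 4 × 1 = 4,064,256,000 bytes.
Track E: 88,200 × 2,880 × 3 × 4 = 3,048,192,000 bytes.
Total = 17,008,404,480 bytes = 17008.4 MB.

17008.4 MB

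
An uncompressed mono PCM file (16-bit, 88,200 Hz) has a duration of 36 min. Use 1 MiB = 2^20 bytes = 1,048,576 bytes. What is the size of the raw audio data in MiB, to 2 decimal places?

Duration = 36 min = 2,160 s.
Bytes = 88,200 samples/s × 2,160 s × 2 bytes/sample × 1 ch = 381,024,000 bytes.
381,024,000 / 1,048,576 = 363.37 MiB.

363.37 MiB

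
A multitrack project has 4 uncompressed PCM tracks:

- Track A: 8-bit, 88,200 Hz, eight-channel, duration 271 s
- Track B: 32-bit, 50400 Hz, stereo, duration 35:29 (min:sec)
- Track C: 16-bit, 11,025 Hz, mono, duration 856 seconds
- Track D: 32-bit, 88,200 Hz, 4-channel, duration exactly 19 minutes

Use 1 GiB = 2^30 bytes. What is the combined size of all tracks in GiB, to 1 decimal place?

2.5 GiB

Track A: 88,200 × 271 × 1 × 8 = 191,217,600 bytes.
Track B: 35:29 (min:sec) = 2,129 s; 50,400 × 2,129 × 4 × 2 = 858,412,800 bytes.
Track C: 11,025 × 856 × 2 × 1 = 18,874,800 bytes.
Track D: exactly 19 minutes = 1,140 s; 88,200 × 1,140 × 4 × 4 = 1,608,768,000 bytes.
Total = 2,677,273,200 bytes = 2.5 GiB.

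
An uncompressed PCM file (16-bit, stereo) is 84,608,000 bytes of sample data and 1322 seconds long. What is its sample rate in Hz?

16,000 Hz

Bytes = sample_rate × seconds × bytes_per_sample × channels.
sample_rate = 84,608,000 / (1,322 × 2 × 2) = 84,608,000 / 5,288 = 16,000 Hz.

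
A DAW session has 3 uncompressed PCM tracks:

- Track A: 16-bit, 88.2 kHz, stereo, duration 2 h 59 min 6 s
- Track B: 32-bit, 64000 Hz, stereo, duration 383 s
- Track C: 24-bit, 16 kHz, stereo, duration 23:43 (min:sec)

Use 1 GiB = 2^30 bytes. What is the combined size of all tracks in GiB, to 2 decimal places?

3.84 GiB

Track A: 2 h 59 min 6 s = 10,746 s; 88,200 × 10,746 × 2 × 2 = 3,791,188,800 bytes.
Track B: 64,000 × 383 × 4 × 2 = 196,096,000 bytes.
Track C: 23:43 (min:sec) = 1,423 s; 16,000 × 1,423 × 3 × 2 = 136,608,000 bytes.
Total = 4,123,892,800 bytes = 3.84 GiB.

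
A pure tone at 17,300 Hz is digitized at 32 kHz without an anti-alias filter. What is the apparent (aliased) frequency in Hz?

14,700 Hz

Nyquist = 32,000/2 = 16,000 Hz; 17,300 Hz exceeds it.
Alias = |17,300 − 1×32,000| = |17,300 − 32,000| = 14,700 Hz.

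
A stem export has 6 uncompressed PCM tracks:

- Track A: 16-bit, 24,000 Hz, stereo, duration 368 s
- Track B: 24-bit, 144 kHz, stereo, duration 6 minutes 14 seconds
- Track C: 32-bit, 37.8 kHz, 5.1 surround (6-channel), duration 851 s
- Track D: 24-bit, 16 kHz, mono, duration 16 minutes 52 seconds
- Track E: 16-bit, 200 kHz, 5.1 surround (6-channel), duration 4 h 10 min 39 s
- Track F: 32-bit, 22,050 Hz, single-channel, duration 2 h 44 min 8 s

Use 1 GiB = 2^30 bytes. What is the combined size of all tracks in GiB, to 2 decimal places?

Track A: 24,000 × 368 × 2 × 2 = 35,328,000 bytes.
Track B: 6 minutes 14 seconds = 374 s; 144,000 × 374 × 3 × 2 = 323,136,000 bytes.
Track C: 37,800 × 851 × 4 × 6 = 772,027,200 bytes.
Track D: 16 minutes 52 seconds = 1,012 s; 16,000 × 1,012 × 3 × 1 = 48,576,000 bytes.
Track E: 4 h 10 min 39 s = 15,039 s; 200,000 × 15,039 × 2 × 6 = 36,093,600,000 bytes.
Track F: 2 h 44 min 8 s = 9,848 s; 22,050 × 9,848 × 4 × 1 = 868,593,600 bytes.
Total = 38,141,260,800 bytes = 35.52 GiB.

35.52 GiB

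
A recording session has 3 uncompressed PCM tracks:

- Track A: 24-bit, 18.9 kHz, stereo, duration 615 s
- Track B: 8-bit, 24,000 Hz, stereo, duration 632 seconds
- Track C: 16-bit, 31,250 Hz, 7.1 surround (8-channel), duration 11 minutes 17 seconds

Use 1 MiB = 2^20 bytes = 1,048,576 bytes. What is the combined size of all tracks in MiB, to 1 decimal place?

Track A: 18,900 × 615 × 3 × 2 = 69,741,000 bytes.
Track B: 24,000 × 632 × 1 × 2 = 30,336,000 bytes.
Track C: 11 minutes 17 seconds = 677 s; 31,250 × 677 × 2 × 8 = 338,500,000 bytes.
Total = 438,577,000 bytes = 418.3 MiB.

418.3 MiB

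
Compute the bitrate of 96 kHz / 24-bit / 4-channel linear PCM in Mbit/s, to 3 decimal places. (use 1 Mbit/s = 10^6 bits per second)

Bit rate = 96,000 × 24 × 4 = 9,216,000 bits/s.
= 9.216 Mbit/s.

9.216 Mbit/s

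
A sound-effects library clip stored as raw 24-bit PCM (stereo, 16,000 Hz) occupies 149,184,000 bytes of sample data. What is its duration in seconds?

1,554 seconds

Byte rate = 16,000 × 3 × 2 = 96,000 bytes/s.
Duration = 149,184,000 / 96,000 = 1,554 s.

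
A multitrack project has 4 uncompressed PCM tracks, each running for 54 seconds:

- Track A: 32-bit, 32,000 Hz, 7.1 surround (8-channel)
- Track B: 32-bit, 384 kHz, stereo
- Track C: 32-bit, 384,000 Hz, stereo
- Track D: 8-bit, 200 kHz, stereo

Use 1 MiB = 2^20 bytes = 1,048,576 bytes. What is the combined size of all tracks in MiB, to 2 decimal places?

Track A: 32,000 × 54 × 4 × 8 = 55,296,000 bytes.
Track B: 384,000 × 54 × 4 × 2 = 165,888,000 bytes.
Track C: 384,000 × 54 × 4 × 2 = 165,888,000 bytes.
Track D: 200,000 × 54 × 1 × 2 = 21,600,000 bytes.
Total = 408,672,000 bytes = 389.74 MiB.

389.74 MiB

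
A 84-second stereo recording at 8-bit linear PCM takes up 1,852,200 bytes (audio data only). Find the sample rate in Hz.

11,025 Hz

Bytes = sample_rate × seconds × bytes_per_sample × channels.
sample_rate = 1,852,200 / (84 × 1 × 2) = 1,852,200 / 168 = 11,025 Hz.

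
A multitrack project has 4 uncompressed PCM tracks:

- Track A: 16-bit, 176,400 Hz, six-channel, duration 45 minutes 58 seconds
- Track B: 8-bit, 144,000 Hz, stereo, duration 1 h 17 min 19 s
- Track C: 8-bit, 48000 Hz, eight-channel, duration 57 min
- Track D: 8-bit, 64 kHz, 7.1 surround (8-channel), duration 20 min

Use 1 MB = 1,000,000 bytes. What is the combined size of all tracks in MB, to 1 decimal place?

9101.8 MB

Track A: 45 minutes 58 seconds = 2,758 s; 176,400 × 2,758 × 2 × 6 = 5,838,134,400 bytes.
Track B: 1 h 17 min 19 s = 4,639 s; 144,000 × 4,639 × 1 × 2 = 1,336,032,000 bytes.
Track C: 57 min = 3,420 s; 48,000 × 3,420 × 1 × 8 = 1,313,280,000 bytes.
Track D: 20 min = 1,200 s; 64,000 × 1,200 × 1 × 8 = 614,400,000 bytes.
Total = 9,101,846,400 bytes = 9101.8 MB.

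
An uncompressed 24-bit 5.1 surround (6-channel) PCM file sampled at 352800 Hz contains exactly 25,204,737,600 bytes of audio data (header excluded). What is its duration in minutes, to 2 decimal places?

66.15 minutes

Byte rate = 352,800 × 3 × 6 = 6,350,400 bytes/s.
Duration = 25,204,737,600 / 6,350,400 = 3,969 s.
3,969 s / 60 = 66.15 minutes.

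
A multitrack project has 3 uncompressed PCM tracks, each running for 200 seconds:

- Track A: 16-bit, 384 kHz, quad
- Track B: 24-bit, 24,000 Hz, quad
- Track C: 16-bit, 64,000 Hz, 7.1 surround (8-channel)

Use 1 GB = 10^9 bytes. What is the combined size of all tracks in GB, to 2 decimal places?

Track A: 384,000 × 200 × 2 × 4 = 614,400,000 bytes.
Track B: 24,000 × 200 × 3 × 4 = 57,600,000 bytes.
Track C: 64,000 × 200 × 2 × 8 = 204,800,000 bytes.
Total = 876,800,000 bytes = 0.88 GB.

0.88 GB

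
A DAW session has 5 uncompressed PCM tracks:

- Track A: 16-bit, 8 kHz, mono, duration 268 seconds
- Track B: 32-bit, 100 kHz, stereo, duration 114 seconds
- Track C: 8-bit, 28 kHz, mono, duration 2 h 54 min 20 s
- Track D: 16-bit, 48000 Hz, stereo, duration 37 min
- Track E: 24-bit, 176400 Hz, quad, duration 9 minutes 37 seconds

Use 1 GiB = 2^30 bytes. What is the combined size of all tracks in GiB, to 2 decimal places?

Track A: 8,000 × 268 × 2 × 1 = 4,288,000 bytes.
Track B: 100,000 × 114 × 4 × 2 = 91,200,000 bytes.
Track C: 2 h 54 min 20 s = 10,460 s; 28,000 × 10,460 × 1 × 1 = 292,880,000 bytes.
Track D: 37 min = 2,220 s; 48,000 × 2,220 × 2 × 2 = 426,240,000 bytes.
Track E: 9 minutes 37 seconds = 577 s; 176,400 × 577 × 3 × 4 = 1,221,393,600 bytes.
Total = 2,036,001,600 bytes = 1.90 GiB.

1.90 GiB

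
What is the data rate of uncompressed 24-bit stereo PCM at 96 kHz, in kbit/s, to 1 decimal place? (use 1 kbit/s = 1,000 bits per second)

Bit rate = 96,000 × 24 × 2 = 4,608,000 bits/s.
= 4608.0 kbit/s.

4608.0 kbit/s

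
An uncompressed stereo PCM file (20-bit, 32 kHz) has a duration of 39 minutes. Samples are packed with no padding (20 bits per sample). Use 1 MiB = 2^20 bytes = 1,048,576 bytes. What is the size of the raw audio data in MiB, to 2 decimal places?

357.06 MiB

Duration = 39 minutes = 2,340 s.
Bits = 32,000 × 2,340 × 20 × 2 = 2,995,200,000 bits = 374,400,000 bytes.
374,400,000 / 1,048,576 = 357.06 MiB.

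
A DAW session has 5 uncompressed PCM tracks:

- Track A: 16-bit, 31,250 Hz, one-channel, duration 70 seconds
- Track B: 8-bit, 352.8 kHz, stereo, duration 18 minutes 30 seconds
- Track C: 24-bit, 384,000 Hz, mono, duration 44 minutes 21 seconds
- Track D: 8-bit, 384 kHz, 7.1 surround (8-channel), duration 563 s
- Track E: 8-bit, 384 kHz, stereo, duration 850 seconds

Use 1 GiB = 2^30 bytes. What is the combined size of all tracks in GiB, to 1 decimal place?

Track A: 31,250 × 70 × 2 × 1 = 4,375,000 bytes.
Track B: 18 minutes 30 seconds = 1,110 s; 352,800 × 1,110 × 1 × 2 = 783,216,000 bytes.
Track C: 44 minutes 21 seconds = 2,661 s; 384,000 × 2,661 × 3 × 1 = 3,065,472,000 bytes.
Track D: 384,000 × 563 × 1 × 8 = 1,729,536,000 bytes.
Track E: 384,000 × 850 × 1 × 2 = 652,800,000 bytes.
Total = 6,235,399,000 bytes = 5.8 GiB.

5.8 GiB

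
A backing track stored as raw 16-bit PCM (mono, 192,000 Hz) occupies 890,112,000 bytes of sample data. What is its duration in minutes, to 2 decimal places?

38.63 minutes

Byte rate = 192,000 × 2 × 1 = 384,000 bytes/s.
Duration = 890,112,000 / 384,000 = 2,318 s.
2,318 s / 60 = 38.63 minutes.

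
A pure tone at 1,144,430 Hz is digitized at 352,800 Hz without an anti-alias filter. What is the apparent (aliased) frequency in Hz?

Nyquist = 352,800/2 = 176,400 Hz; 1,144,430 Hz exceeds it.
Alias = |1,144,430 − 3×352,800| = |1,144,430 − 1,058,400| = 86,030 Hz.

86,030 Hz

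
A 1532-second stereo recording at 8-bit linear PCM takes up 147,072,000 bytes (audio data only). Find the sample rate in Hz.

Bytes = sample_rate × seconds × bytes_per_sample × channels.
sample_rate = 147,072,000 / (1,532 × 1 × 2) = 147,072,000 / 3,064 = 48,000 Hz.

48,000 Hz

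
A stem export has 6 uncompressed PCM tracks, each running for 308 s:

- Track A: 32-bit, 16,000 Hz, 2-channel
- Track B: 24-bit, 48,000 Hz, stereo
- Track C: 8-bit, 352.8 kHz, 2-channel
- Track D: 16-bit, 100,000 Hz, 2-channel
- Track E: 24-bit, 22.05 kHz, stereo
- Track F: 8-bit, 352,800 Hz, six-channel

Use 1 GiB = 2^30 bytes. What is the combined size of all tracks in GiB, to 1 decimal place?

1.1 GiB

Track A: 16,000 × 308 × 4 × 2 = 39,424,000 bytes.
Track B: 48,000 × 308 × 3 × 2 = 88,704,000 bytes.
Track C: 352,800 × 308 × 1 × 2 = 217,324,800 bytes.
Track D: 100,000 × 308 × 2 × 2 = 123,200,000 bytes.
Track E: 22,050 × 308 × 3 × 2 = 40,748,400 bytes.
Track F: 352,800 × 308 × 1 × 6 = 651,974,400 bytes.
Total = 1,161,375,600 bytes = 1.1 GiB.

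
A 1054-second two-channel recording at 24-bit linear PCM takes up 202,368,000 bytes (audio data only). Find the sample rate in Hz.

32,000 Hz

Bytes = sample_rate × seconds × bytes_per_sample × channels.
sample_rate = 202,368,000 / (1,054 × 3 × 2) = 202,368,000 / 6,324 = 32,000 Hz.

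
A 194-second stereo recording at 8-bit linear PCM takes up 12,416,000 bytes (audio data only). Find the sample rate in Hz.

32,000 Hz

Bytes = sample_rate × seconds × bytes_per_sample × channels.
sample_rate = 12,416,000 / (194 × 1 × 2) = 12,416,000 / 388 = 32,000 Hz.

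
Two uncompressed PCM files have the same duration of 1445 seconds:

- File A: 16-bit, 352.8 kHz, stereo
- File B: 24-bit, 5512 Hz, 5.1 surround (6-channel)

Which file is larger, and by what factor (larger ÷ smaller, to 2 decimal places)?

File A: 352,800 × 2 × 2 = 1,411,200 bytes/s.
File B: 5,512 × 3 × 6 = 99,216 bytes/s.
File A is larger; ratio = 2,039,184,000 / 143,367,120 = 14.22.

File A, by a factor of 14.22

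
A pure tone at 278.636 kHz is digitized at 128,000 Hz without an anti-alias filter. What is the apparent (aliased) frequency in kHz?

Nyquist = 128,000/2 = 64,000 Hz; 278,636 Hz exceeds it.
Alias = |278,636 − 2×128,000| = |278,636 − 256,000| = 22,636 Hz = 22.636 kHz.

22.636 kHz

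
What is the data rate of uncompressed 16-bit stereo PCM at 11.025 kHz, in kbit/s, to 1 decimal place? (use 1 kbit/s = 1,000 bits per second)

352.8 kbit/s

Bit rate = 11,025 × 16 × 2 = 352,800 bits/s.
= 352.8 kbit/s.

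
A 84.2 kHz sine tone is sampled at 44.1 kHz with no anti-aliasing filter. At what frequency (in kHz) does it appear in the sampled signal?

Nyquist = 44,100/2 = 22,050 Hz; 84,200 Hz exceeds it.
Alias = |84,200 − 2×44,100| = |84,200 − 88,200| = 4,000 Hz = 4 kHz.

4 kHz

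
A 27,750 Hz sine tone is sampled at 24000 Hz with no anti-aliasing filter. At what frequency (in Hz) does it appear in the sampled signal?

3,750 Hz

Nyquist = 24,000/2 = 12,000 Hz; 27,750 Hz exceeds it.
Alias = |27,750 − 1×24,000| = |27,750 − 24,000| = 3,750 Hz.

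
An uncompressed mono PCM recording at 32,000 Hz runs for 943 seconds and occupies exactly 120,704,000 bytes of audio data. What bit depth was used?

32 bits

Bytes per sample = 120,704,000 / (32,000 × 943 × 1) = 120,704,000 / 30,176,000 = 4.
Bit depth = 4 × 8 = 32 bits.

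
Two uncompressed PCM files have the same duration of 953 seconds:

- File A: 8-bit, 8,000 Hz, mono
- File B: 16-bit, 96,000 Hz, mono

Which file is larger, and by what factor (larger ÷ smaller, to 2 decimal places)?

File A: 8,000 × 1 × 1 = 8,000 bytes/s.
File B: 96,000 × 2 × 1 = 192,000 bytes/s.
File B is larger; ratio = 182,976,000 / 7,624,000 = 24.00.

File B, by a factor of 24.00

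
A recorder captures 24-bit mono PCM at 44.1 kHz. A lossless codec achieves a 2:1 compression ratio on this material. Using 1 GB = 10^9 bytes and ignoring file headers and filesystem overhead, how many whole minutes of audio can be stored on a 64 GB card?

Uncompressed byte rate = 44,100 × 3 × 1 = 132,300 bytes/s.
After 2:1 compression, effective rate ≈ 66150 bytes/s.
Capacity = 64 × 1,000,000,000 = 64,000,000,000 bytes.
64,000,000,000 / effective rate ≈ 967498.11 s → 16,124 minutes.

16,124 minutes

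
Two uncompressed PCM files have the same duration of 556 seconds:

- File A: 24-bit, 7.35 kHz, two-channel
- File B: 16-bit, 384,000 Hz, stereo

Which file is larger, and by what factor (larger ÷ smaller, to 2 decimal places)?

File B, by a factor of 34.83

File A: 7,350 × 3 × 2 = 44,100 bytes/s.
File B: 384,000 × 2 × 2 = 1,536,000 bytes/s.
File B is larger; ratio = 854,016,000 / 24,519,600 = 34.83.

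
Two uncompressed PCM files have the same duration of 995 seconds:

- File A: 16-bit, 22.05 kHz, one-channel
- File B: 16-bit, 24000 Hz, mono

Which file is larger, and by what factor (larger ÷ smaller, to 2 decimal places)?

File B, by a factor of 1.09

File A: 22,050 × 2 × 1 = 44,100 bytes/s.
File B: 24,000 × 2 × 1 = 48,000 bytes/s.
File B is larger; ratio = 47,760,000 / 43,879,500 = 1.09.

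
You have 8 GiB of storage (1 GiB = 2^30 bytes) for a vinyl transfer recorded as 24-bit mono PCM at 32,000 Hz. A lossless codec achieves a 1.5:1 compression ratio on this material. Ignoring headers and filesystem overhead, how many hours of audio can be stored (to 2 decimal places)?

Uncompressed byte rate = 32,000 × 3 × 1 = 96,000 bytes/s.
After 1.5:1 compression, effective rate ≈ 64000 bytes/s.
Capacity = 8 × 1,073,741,824 = 8,589,934,592 bytes.
8,589,934,592 / effective rate ≈ 134217.73 s → 37.28 hours.

37.28 hours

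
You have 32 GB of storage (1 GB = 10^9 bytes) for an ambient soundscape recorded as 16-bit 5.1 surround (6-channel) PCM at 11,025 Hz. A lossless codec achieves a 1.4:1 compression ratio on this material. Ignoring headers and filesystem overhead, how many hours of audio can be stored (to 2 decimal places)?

94.06 hours

Uncompressed byte rate = 11,025 × 2 × 6 = 132,300 bytes/s.
After 1.4:1 compression, effective rate ≈ 94500 bytes/s.
Capacity = 32 × 1,000,000,000 = 32,000,000,000 bytes.
32,000,000,000 / effective rate ≈ 338624.34 s → 94.06 hours.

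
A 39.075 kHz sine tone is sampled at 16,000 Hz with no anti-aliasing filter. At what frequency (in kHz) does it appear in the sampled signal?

Nyquist = 16,000/2 = 8,000 Hz; 39,075 Hz exceeds it.
Alias = |39,075 − 2×16,000| = |39,075 − 32,000| = 7,075 Hz = 7.075 kHz.

7.075 kHz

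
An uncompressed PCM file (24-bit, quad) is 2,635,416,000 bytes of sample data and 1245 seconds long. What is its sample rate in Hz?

176,400 Hz

Bytes = sample_rate × seconds × bytes_per_sample × channels.
sample_rate = 2,635,416,000 / (1,245 × 3 × 4) = 2,635,416,000 / 14,940 = 176,400 Hz.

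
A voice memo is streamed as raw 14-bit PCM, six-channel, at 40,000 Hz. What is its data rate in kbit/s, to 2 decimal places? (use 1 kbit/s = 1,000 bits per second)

Bit rate = 40,000 × 14 × 6 = 3,360,000 bits/s.
= 3360.00 kbit/s.

3360.00 kbit/s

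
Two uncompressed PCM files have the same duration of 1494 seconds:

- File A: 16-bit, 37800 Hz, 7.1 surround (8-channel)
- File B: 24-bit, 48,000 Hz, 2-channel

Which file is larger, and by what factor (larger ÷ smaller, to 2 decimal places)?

File A, by a factor of 2.10

File A: 37,800 × 2 × 8 = 604,800 bytes/s.
File B: 48,000 × 3 × 2 = 288,000 bytes/s.
File A is larger; ratio = 903,571,200 / 430,272,000 = 2.10.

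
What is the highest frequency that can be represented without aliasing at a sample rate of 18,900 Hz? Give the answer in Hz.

Nyquist frequency = sample rate / 2 = 18,900 / 2 = 9,450 Hz.

9,450 Hz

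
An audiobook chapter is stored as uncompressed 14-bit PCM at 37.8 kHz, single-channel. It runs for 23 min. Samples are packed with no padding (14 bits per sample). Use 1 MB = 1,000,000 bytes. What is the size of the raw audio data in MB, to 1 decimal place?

Duration = 23 min = 1,380 s.
Bits = 37,800 × 1,380 × 14 × 1 = 730,296,000 bits = 91,287,000 bytes.
91,287,000 / 1,000,000 = 91.3 MB.

91.3 MB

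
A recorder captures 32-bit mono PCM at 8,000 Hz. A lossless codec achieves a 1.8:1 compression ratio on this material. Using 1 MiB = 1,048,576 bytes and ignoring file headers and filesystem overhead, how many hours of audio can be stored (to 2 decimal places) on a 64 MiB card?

1.05 hours

Uncompressed byte rate = 8,000 × 4 × 1 = 32,000 bytes/s.
After 1.8:1 compression, effective rate ≈ 17777.78 bytes/s.
Capacity = 64 × 1,048,576 = 67,108,864 bytes.
67,108,864 / effective rate ≈ 3774.87 s → 1.05 hours.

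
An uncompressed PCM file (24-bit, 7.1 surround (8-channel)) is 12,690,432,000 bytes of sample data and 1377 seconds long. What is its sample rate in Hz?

384,000 Hz

Bytes = sample_rate × seconds × bytes_per_sample × channels.
sample_rate = 12,690,432,000 / (1,377 × 3 × 8) = 12,690,432,000 / 33,048 = 384,000 Hz.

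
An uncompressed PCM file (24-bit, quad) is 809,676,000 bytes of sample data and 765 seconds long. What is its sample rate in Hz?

88,200 Hz

Bytes = sample_rate × seconds × bytes_per_sample × channels.
sample_rate = 809,676,000 / (765 × 3 × 4) = 809,676,000 / 9,180 = 88,200 Hz.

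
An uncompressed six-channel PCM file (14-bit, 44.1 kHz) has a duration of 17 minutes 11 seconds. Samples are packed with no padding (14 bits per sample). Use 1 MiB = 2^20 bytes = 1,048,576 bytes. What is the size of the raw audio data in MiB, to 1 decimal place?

455.3 MiB

Duration = 17 minutes 11 seconds = 1,031 s.
Bits = 44,100 × 1,031 × 14 × 6 = 3,819,236,400 bits = 477,404,550 bytes.
477,404,550 / 1,048,576 = 455.3 MiB.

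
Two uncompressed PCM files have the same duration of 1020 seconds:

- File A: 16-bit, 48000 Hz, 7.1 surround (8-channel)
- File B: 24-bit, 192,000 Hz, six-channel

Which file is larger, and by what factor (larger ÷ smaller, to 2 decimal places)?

File A: 48,000 × 2 × 8 = 768,000 bytes/s.
File B: 192,000 × 3 × 6 = 3,456,000 bytes/s.
File B is larger; ratio = 3,525,120,000 / 783,360,000 = 4.50.

File B, by a factor of 4.50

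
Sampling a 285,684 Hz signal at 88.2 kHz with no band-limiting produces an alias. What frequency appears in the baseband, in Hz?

21,084 Hz

Nyquist = 88,200/2 = 44,100 Hz; 285,684 Hz exceeds it.
Alias = |285,684 − 3×88,200| = |285,684 − 264,600| = 21,084 Hz.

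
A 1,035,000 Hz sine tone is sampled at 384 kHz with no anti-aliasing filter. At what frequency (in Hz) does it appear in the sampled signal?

117,000 Hz

Nyquist = 384,000/2 = 192,000 Hz; 1,035,000 Hz exceeds it.
Alias = |1,035,000 − 3×384,000| = |1,035,000 − 1,152,000| = 117,000 Hz.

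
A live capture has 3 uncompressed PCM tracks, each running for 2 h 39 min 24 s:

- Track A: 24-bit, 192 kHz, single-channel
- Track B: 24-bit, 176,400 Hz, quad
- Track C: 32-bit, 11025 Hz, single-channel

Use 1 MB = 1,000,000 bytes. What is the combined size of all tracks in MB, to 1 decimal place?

26175.7 MB

2 h 39 min 24 s = 9,564 s.
Track A: 192,000 × 9,564 × 3 × 1 = 5,508,864,000 bytes.
Track B: 176,400 × 9,564 × 3 × 4 = 20,245,075,200 bytes.
Track C: 11,025 × 9,564 × 4 × 1 = 421,772,400 bytes.
Total = 26,175,711,600 bytes = 26175.7 MB.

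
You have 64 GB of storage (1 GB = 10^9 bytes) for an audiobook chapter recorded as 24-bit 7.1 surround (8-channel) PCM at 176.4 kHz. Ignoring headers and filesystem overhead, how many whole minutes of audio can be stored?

Uncompressed byte rate = 176,400 × 3 × 8 = 4,233,600 bytes/s.
Capacity = 64 × 1,000,000,000 = 64,000,000,000 bytes.
64,000,000,000 / 4,233,600 ≈ 15117.16 s → 251 minutes.

251 minutes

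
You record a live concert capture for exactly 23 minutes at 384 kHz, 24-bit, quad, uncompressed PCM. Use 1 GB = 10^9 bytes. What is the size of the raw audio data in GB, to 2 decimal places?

Duration = exactly 23 minutes = 1,380 s.
Bytes = 384,000 samples/s × 1,380 s × 3 bytes/sample × 4 ch = 6,359,040,000 bytes.
6,359,040,000 / 1,000,000,000 = 6.36 GB.

6.36 GB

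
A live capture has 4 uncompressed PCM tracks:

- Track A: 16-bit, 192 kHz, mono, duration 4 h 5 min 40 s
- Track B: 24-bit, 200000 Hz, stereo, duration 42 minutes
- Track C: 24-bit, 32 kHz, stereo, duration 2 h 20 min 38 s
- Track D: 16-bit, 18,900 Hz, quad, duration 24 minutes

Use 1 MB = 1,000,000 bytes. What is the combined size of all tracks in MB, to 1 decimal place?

10522.0 MB

Track A: 4 h 5 min 40 s = 14,740 s; 192,000 × 14,740 × 2 × 1 = 5,660,160,000 bytes.
Track B: 42 minutes = 2,520 s; 200,000 × 2,520 × 3 × 2 = 3,024,000,000 bytes.
Track C: 2 h 20 min 38 s = 8,438 s; 32,000 × 8,438 × 3 × 2 = 1,620,096,000 bytes.
Track D: 24 minutes = 1,440 s; 18,900 × 1,440 × 2 × 4 = 217,728,000 bytes.
Total = 10,521,984,000 bytes = 10522.0 MB.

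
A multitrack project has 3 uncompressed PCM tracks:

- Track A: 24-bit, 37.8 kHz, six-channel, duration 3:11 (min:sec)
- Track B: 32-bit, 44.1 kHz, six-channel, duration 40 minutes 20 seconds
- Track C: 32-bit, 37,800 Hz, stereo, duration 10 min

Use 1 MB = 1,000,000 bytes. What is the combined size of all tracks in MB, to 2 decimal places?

2872.72 MB

Track A: 3:11 (min:sec) = 191 s; 37,800 × 191 × 3 × 6 = 129,956,400 bytes.
Track B: 40 minutes 20 seconds = 2,420 s; 44,100 × 2,420 × 4 × 6 = 2,561,328,000 bytes.
Track C: 10 min = 600 s; 37,800 × 600 × 4 × 2 = 181,440,000 bytes.
Total = 2,872,724,400 bytes = 2872.72 MB.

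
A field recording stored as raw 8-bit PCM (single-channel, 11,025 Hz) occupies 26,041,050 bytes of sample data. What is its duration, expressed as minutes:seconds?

39:22

Byte rate = 11,025 × 1 × 1 = 11,025 bytes/s.
Duration = 26,041,050 / 11,025 = 2,362 s.
2,362 s = 39:22.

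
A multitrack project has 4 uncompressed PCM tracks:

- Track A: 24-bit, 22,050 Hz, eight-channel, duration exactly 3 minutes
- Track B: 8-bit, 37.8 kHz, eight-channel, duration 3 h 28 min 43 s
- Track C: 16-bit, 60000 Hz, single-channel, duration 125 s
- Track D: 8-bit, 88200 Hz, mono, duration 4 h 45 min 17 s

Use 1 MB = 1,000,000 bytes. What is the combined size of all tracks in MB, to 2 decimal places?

Track A: exactly 3 minutes = 180 s; 22,050 × 180 × 3 × 8 = 95,256,000 bytes.
Track B: 3 h 28 min 43 s = 12,523 s; 37,800 × 12,523 × 1 × 8 = 3,786,955,200 bytes.
Track C: 60,000 × 125 × 2 × 1 = 15,000,000 bytes.
Track D: 4 h 45 min 17 s = 17,117 s; 88,200 × 17,117 × 1 × 1 = 1,509,719,400 bytes.
Total = 5,406,930,600 bytes = 5406.93 MB.

5406.93 MB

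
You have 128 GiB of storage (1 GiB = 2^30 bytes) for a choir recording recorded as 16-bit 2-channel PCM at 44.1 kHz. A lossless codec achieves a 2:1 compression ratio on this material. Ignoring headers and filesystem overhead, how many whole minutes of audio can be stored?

25,971 minutes

Uncompressed byte rate = 44,100 × 2 × 2 = 176,400 bytes/s.
After 2:1 compression, effective rate ≈ 88200 bytes/s.
Capacity = 128 × 1,073,741,824 = 137,438,953,472 bytes.
137,438,953,472 / effective rate ≈ 1558264.78 s → 25,971 minutes.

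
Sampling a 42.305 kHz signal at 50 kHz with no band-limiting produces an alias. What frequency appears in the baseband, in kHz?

7.695 kHz

Nyquist = 50,000/2 = 25,000 Hz; 42,305 Hz exceeds it.
Alias = |42,305 − 1×50,000| = |42,305 − 50,000| = 7,695 Hz = 7.695 kHz.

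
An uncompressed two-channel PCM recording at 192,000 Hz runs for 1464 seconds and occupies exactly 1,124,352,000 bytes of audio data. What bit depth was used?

16 bits

Bytes per sample = 1,124,352,000 / (192,000 × 1,464 × 2) = 1,124,352,000 / 562,176,000 = 2.
Bit depth = 2 × 8 = 16 bits.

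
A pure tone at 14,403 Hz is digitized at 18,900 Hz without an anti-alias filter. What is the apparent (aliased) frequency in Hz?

4,497 Hz

Nyquist = 18,900/2 = 9,450 Hz; 14,403 Hz exceeds it.
Alias = |14,403 − 1×18,900| = |14,403 − 18,900| = 4,497 Hz.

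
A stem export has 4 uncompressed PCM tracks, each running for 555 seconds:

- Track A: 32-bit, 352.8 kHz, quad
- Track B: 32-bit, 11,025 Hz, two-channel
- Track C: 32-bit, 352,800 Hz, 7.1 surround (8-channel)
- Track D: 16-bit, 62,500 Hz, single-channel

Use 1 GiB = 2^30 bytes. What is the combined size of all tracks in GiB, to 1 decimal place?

Track A: 352,800 × 555 × 4 × 4 = 3,132,864,000 bytes.
Track B: 11,025 × 555 × 4 × 2 = 48,951,000 bytes.
Track C: 352,800 × 555 × 4 × 8 = 6,265,728,000 bytes.
Track D: 62,500 × 555 × 2 × 1 = 69,375,000 bytes.
Total = 9,516,918,000 bytes = 8.9 GiB.

8.9 GiB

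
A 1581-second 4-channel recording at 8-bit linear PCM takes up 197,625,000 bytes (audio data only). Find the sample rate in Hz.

31,250 Hz

Bytes = sample_rate × seconds × bytes_per_sample × channels.
sample_rate = 197,625,000 / (1,581 × 1 × 4) = 197,625,000 / 6,324 = 31,250 Hz.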